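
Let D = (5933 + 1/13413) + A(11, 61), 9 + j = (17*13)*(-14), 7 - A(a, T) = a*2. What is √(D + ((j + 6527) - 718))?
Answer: √1551531512469/13413 ≈ 92.865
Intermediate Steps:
A(a, T) = 7 - 2*a (A(a, T) = 7 - a*2 = 7 - 2*a)
j = -3103 (j = -9 + (17*13)*(-14) = -9 + 221*(-14) = -9 - 3094 = -3103)
D = 79378135/13413 (D = (5933 + 1/13413) + (7 - 2*11) = (5933 + 1/13413) + (7 - 22) = 79579330/13413 - 15 = 79378135/13413 ≈ 5918.0)
√(D + ((j + 6527) - 718)) = √(79378135/13413 + ((-3103 + 6527) - 718)) = √(79378135/13413 + (3424 - 718)) = √(79378135/13413 + 2706) = √(115673713/13413) = √1551531512469/13413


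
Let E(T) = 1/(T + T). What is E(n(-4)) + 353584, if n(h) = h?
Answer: 2828671/8 ≈ 3.5358e+5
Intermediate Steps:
E(T) = 1/(2*T)
E(n(-4)) + 353584 = (½)/(-4) + 353584 = (½)*(-¼) + 353584 = -⅛ + 353584 = 2828671/8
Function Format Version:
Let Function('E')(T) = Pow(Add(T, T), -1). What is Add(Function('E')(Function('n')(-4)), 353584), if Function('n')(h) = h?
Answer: Rational(2828671, 8) ≈ 3.5358e+5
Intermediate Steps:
Function('E')(T) = Mul(Rational(1, 2), Pow(T, -1)) (Function('E')(T) = Pow(Mul(2, T), -1) = Mul(Rational(1, 2), Pow(T, -1)))
Add(Function('E')(Function('n')(-4)), 353584) = Add(Mul(Rational(1, 2), Pow(-4, -1)), 353584) = Add(Mul(Rational(1, 2), Rational(-1, 4)), 353584) = Add(Rational(-1, 8), 353584) = Rational(2828671, 8)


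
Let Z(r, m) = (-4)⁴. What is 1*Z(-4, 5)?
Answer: 256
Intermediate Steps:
Z(r, m) = 256
1*Z(-4, 5) = 1*256 = 256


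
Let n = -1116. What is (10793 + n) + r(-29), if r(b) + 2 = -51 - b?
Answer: 9653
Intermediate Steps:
r(b) = -53 - b (r(b) = -2 + (-51 - b) = -53 - b)
(10793 + n) + r(-29) = (10793 - 1116) + (-53 - 1*(-29)) = 9677 + (-53 + 29) = 9677 - 24 = 9653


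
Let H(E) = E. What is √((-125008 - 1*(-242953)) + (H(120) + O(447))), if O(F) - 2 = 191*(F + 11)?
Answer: √205545 ≈ 453.37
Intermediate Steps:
O(F) = 2103 + 191*F (O(F) = 2 + 191*(F + 11) = 2 + 191*(11 + F) = 2 + (2101 + 191*F) = 2103 + 191*F)
√((-125008 - 1*(-242953)) + (H(120) + O(447))) = √((-125008 - 1*(-242953)) + (120 + (2103 + 191*447))) = √((-125008 + 242953) + (120 + (2103 + 85377))) = √(117945 + (120 + 87480)) = √(117945 + 87600) = √205545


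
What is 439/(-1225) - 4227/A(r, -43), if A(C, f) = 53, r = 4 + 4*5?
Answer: -5201342/64925 ≈ -80.113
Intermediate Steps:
r = 24 (r = 4 + 20 = 24)
439/(-1225) - 4227/A(r, -43) = 439/(-1225) - 4227/53 = 439*(-1/1225) - 4227*1/53 = -439/1225 - 4227/53 = -5201342/64925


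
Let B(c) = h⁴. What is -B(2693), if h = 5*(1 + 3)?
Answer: -160000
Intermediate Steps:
h = 20 (h = 5*4 = 20)
B(c) = 160000 (B(c) = 20⁴ = 160000)
-B(2693) = -1*160000 = -160000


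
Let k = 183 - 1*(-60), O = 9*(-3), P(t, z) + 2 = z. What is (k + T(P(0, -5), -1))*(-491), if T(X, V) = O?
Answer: -106056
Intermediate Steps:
P(t, z) = -2 + z
O = -27
T(X, V) = -27
k = 243 (k = 183 + 60 = 243)
(k + T(P(0, -5), -1))*(-491) = (243 - 27)*(-491) = 216*(-491) = -106056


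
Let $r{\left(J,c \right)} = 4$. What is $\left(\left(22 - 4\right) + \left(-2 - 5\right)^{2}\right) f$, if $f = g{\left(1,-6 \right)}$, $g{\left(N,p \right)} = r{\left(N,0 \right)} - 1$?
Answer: $201$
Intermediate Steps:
$g{\left(N,p \right)} = 3$ ($g{\left(N,p \right)} = 4 - 1 = 3$)
$f = 3$
$\left(\left(22 - 4\right) + \left(-2 - 5\right)^{2}\right) f = \left(\left(22 - 4\right) + \left(-2 - 5\right)^{2}\right) 3 = \left(18 + \left(-7\right)^{2}\right) 3 = \left(18 + 49\right) 3 = 67 \cdot 3 = 201$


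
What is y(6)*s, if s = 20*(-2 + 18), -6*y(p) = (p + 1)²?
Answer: -7840/3 ≈ -2613.3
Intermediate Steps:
y(p) = -(1 + p)²/6 (y(p) = -(p + 1)²/6 = -(1 + p)²/6)
s = 320 (s = 20*16 = 320)
y(6)*s = -(1 + 6)²/6*320 = -⅙*7²*320 = -⅙*49*320 = -49/6*320 = -7840/3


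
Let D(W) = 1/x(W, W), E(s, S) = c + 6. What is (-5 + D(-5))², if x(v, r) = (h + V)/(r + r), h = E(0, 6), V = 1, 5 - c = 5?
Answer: 2025/49 ≈ 41.327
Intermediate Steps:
c = 0 (c = 5 - 1*5 = 5 - 5 = 0)
E(s, S) = 6 (E(s, S) = 0 + 6 = 6)
h = 6
x(v, r) = 7/(2*r) (x(v, r) = (6 + 1)/(r + r) = 7/((2*r)) = 7*(1/(2*r)) = 7/(2*r))
D(W) = 2*W/7 (D(W) = 1/(7/(2*W)) = 2*W/7)
(-5 + D(-5))² = (-5 + (2/7)*(-5))² = (-5 - 10/7)² = (-45/7)² = 2025/49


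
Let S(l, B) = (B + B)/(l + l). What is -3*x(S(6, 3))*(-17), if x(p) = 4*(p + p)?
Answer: 204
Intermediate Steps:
S(l, B) = B/l (S(l, B) = (2*B)/((2*l)) = (2*B)*(1/(2*l)) = B/l)
x(p) = 8*p (x(p) = 4*(2*p) = 8*p)
-3*x(S(6, 3))*(-17) = -24*3/6*(-17) = -24*3*(1/6)*(-17) = -24/2*(-17) = -3*4*(-17) = -12*(-17) = 204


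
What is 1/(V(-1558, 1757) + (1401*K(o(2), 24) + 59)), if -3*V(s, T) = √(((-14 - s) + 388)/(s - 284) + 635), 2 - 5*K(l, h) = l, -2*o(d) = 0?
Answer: 42785055/26496197492 + 75*√59749261/26496197492 ≈ 0.0016366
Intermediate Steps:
o(d) = 0 (o(d) = -½*0 = 0)
K(l, h) = ⅖ - l/5
V(s, T) = -√(635 + (374 - s)/(-284 + s))/3 (V(s, T) = -√(((-14 - s) + 388)/(s - 284) + 635)/3 = -√((374 - s)/(-284 + s) + 635)/3 = -√(635 + (374 - s)/(-284 + s))/3)
1/(V(-1558, 1757) + (1401*K(o(2), 24) + 59)) = 1/(-√2*√((-89983 + 317*(-1558))/(-284 - 1558))/3 + (1401*(⅖ - ⅕*0) + 59)) = 1/(-√2*√((-89983 - 493886)/(-1842))/3 + (1401*(⅖ + 0) + 59)) = 1/(-√2*√(-1/1842*(-583869))/3 + (1401*(⅖) + 59)) = 1/(-√2*√(194623/614)/3 + (2802/5 + 59)) = 1/(-√2*√119498522/614/3 + 3097/5) = 1/(-√59749261/921 + 3097/5) = 1/(3097/5 - √59749261/921)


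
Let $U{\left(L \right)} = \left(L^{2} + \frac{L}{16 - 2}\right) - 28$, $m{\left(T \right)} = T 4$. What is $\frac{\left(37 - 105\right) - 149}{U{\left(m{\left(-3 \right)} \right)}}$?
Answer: $- \frac{49}{26} \approx -1.8846$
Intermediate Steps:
$m{\left(T \right)} = 4 T$
$U{\left(L \right)} = -28 + L^{2} + \frac{L}{14}$ ($U{\left(L \right)} = \left(L^{2} + \frac{L}{14}\right) - 28 = -28 + L^{2} + \frac{L}{14}$)
$\frac{\left(37 - 105\right) - 149}{U{\left(m{\left(-3 \right)} \right)}} = \frac{\left(37 - 105\right) - 149}{-28 + \left(4 \left(-3\right)\right)^{2} + \frac{4 \left(-3\right)}{14}} = \frac{-68 - 149}{-28 + \left(-12\right)^{2} + \frac{1}{14} \left(-12\right)} = - \frac{217}{-28 + 144 - \frac{6}{7}} = - \frac{217}{\frac{806}{7}} = \left(-217\right) \frac{7}{806} = - \frac{49}{26}$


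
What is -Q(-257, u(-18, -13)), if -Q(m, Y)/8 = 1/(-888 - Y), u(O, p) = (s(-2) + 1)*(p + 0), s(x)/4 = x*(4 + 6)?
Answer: -8/1915 ≈ -0.0041775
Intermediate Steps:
s(x) = 40*x (s(x) = 4*(x*(4 + 6)) = 4*(x*10) = 4*(10*x) = 40*x)
u(O, p) = -79*p (u(O, p) = (40*(-2) + 1)*(p + 0) = (-80 + 1)*p = -79*p)
Q(m, Y) = -8/(-888 - Y)
-Q(-257, u(-18, -13)) = -8/(888 - 79*(-13)) = -8/(888 + 1027) = -8/1915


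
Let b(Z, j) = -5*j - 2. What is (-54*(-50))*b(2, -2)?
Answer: 21600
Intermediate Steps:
b(Z, j) = -2 - 5*j
(-54*(-50))*b(2, -2) = (-54*(-50))*(-2 - 5*(-2)) = 2700*(-2 + 10) = 2700*8 = 21600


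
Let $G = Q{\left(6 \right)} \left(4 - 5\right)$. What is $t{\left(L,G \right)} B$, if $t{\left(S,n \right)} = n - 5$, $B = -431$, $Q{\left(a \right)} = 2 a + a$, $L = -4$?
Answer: $9913$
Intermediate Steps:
$Q{\left(a \right)} = 3 a$
$G = -18$ ($G = 3 \cdot 6 \left(4 - 5\right) = 18 \left(-1\right) = -18$)
$t{\left(S,n \right)} = -5 + n$
$t{\left(L,G \right)} B = \left(-5 - 18\right) \left(-431\right) = \left(-23\right) \left(-431\right) = 9913$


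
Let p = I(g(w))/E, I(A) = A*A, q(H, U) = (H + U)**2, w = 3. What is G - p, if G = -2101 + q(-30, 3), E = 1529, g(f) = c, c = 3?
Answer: -2097797/1529 ≈ -1372.0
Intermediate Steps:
g(f) = 3
I(A) = A**2
p = 9/1529 (p = 3**2/1529 = 9*(1/1529) = 9/1529 ≈ 0.0058862)
G = -1372 (G = -2101 + (-30 + 3)**2 = -2101 + (-27)**2 = -2101 + 729 = -1372)
G - p = -1372 - 1*9/1529 = -1372 - 9/1529 = -2097797/1529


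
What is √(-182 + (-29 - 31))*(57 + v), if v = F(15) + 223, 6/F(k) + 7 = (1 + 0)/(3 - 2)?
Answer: 3069*I*√2 ≈ 4340.2*I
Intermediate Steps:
F(k) = -1 (F(k) = 6/(-7 + (1 + 0)/(3 - 2)) = 6/(-7 + 1/1) = 6/(-7 + 1*1) = 6/(-7 + 1) = 6/(-6) = 6*(-⅙) = -1)
v = 222 (v = -1 + 223 = 222)
√(-182 + (-29 - 31))*(57 + v) = √(-182 + (-29 - 31))*(57 + 222) = √(-182 - 60)*279 = √(-242)*279 = (11*I*√2)*279 = 3069*I*√2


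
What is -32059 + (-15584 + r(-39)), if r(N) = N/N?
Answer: -47642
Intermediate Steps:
r(N) = 1
-32059 + (-15584 + r(-39)) = -32059 + (-15584 + 1) = -32059 - 15583 = -47642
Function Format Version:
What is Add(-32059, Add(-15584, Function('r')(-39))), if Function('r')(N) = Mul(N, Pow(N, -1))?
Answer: -47642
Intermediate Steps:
Function('r')(N) = 1
Add(-32059, Add(-15584, Function('r')(-39))) = Add(-32059, Add(-15584, 1)) = Add(-32059, -15583) = -47642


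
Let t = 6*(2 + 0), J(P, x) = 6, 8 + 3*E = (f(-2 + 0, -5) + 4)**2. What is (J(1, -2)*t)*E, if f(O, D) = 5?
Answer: 1752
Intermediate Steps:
E = 73/3 (E = -8/3 + (5 + 4)**2/3 = -8/3 + (1/3)*9**2 = -8/3 + (1/3)*81 = -8/3 + 27 = 73/3 ≈ 24.333)
t = 12 (t = 6*2 = 12)
(J(1, -2)*t)*E = (6*12)*(73/3) = 72*(73/3) = 1752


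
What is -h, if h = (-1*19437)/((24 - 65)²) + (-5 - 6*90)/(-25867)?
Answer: 501860734/43482427 ≈ 11.542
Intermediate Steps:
h = -501860734/43482427 (h = -19437/((-41)²) + (-5 - 540)*(-1/25867) = -19437/1681 - 545*(-1/25867) = -19437*1/1681 + 545/25867 = -19437/1681 + 545/25867 = -501860734/43482427 ≈ -11.542)
-h = -1*(-501860734/43482427) = 501860734/43482427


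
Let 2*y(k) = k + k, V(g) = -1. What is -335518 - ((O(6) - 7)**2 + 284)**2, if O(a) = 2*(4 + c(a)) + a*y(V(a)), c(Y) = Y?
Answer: -446407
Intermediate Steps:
y(k) = k (y(k) = (k + k)/2 = (2*k)/2 = k)
O(a) = 8 + a (O(a) = 2*(4 + a) + a*(-1) = (8 + 2*a) - a = 8 + a)
-335518 - ((O(6) - 7)**2 + 284)**2 = -335518 - (((8 + 6) - 7)**2 + 284)**2 = -335518 - ((14 - 7)**2 + 284)**2 = -335518 - (7**2 + 284)**2 = -335518 - (49 + 284)**2 = -335518 - 1*333**2 = -335518 - 1*110889 = -335518 - 110889 = -446407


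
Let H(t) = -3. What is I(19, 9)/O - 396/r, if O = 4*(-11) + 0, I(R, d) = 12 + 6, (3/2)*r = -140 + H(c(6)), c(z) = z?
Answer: 1071/286 ≈ 3.7448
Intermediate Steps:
r = -286/3 (r = 2*(-140 - 3)/3 = (⅔)*(-143) = -286/3 ≈ -95.333)
I(R, d) = 18
O = -44 (O = -44 + 0 = -44)
I(19, 9)/O - 396/r = 18/(-44) - 396/(-286/3) = 18*(-1/44) - 396*(-3/286) = -9/22 + 54/13 = 1071/286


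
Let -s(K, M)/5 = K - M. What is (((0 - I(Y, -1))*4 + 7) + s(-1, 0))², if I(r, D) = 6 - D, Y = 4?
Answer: 256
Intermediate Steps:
s(K, M) = -5*K + 5*M (s(K, M) = -5*(K - M) = -5*K + 5*M)
(((0 - I(Y, -1))*4 + 7) + s(-1, 0))² = (((0 - (6 - 1*(-1)))*4 + 7) + (-5*(-1) + 5*0))² = (((0 - (6 + 1))*4 + 7) + (5 + 0))² = (((0 - 1*7)*4 + 7) + 5)² = (((0 - 7)*4 + 7) + 5)² = ((-7*4 + 7) + 5)² = ((-28 + 7) + 5)² = (-21 + 5)² = (-16)² = 256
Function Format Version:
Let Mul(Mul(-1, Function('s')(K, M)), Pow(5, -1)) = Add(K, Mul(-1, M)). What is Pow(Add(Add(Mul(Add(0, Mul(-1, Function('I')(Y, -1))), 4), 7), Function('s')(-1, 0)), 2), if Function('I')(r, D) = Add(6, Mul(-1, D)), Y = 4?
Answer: 256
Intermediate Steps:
Function('s')(K, M) = Add(Mul(-5, K), Mul(5, M)) (Function('s')(K, M) = Mul(-5, Add(K, Mul(-1, M))) = Add(Mul(-5, K), Mul(5, M)))
Pow(Add(Add(Mul(Add(0, Mul(-1, Function('I')(Y, -1))), 4), 7), Function('s')(-1, 0)), 2) = Pow(Add(Add(Mul(Add(0, Mul(-1, Add(6, Mul(-1, -1)))), 4), 7), Add(Mul(-5, -1), Mul(5, 0))), 2) = Pow(Add(Add(Mul(Add(0, Mul(-1, Add(6, 1))), 4), 7), Add(5, 0)), 2) = Pow(Add(Add(Mul(Add(0, Mul(-1, 7)), 4), 7), 5), 2) = Pow(Add(Add(Mul(Add(0, -7), 4), 7), 5), 2) = Pow(Add(Add(Mul(-7, 4), 7), 5), 2) = Pow(Add(Add(-28, 7), 5), 2) = Pow(Add(-21, 5), 2) = Pow(-16, 2) = 256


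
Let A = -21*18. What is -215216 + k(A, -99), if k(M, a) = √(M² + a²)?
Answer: -215216 + 9*√1885 ≈ -2.1483e+5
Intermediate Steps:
A = -378
-215216 + k(A, -99) = -215216 + √((-378)² + (-99)²) = -215216 + √(142884 + 9801) = -215216 + √152685 = -215216 + 9*√1885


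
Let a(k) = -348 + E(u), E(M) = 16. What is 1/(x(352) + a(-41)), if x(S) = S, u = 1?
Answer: 1/20 ≈ 0.050000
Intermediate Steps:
a(k) = -332 (a(k) = -348 + 16 = -332)
1/(x(352) + a(-41)) = 1/(352 - 332) = 1/20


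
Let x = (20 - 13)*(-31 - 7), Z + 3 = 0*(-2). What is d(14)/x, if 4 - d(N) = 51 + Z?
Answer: 22/133 ≈ 0.16541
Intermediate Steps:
Z = -3 (Z = -3 + 0*(-2) = -3 + 0 = -3)
d(N) = -44 (d(N) = 4 - (51 - 3) = 4 - 1*48 = 4 - 48 = -44)
x = -266 (x = 7*(-38) = -266)
d(14)/x = -44/(-266) = -44*(-1/266) = 22/133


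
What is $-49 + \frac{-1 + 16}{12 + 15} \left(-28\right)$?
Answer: $- \frac{581}{9} \approx -64.556$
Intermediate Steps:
$-49 + \frac{-1 + 16}{12 + 15} \left(-28\right) = -49 + \frac{15}{27} \left(-28\right) = -49 + 15 \cdot \frac{1}{27} \left(-28\right) = -49 + \frac{5}{9} \left(-28\right) = -49 - \frac{140}{9} = - \frac{581}{9}$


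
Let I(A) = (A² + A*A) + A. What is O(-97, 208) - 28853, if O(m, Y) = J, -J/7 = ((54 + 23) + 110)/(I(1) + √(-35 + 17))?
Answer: -260986/9 + 1309*I*√2/9 ≈ -28998.0 + 205.69*I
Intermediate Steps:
I(A) = A + 2*A² (I(A) = (A² + A²) + A = 2*A² + A = A + 2*A²)
J = -1309/(3 + 3*I*√2) (J = -7*((54 + 23) + 110)/(1*(1 + 2*1) + √(-35 + 17)) = -7*(77 + 110)/(1*(1 + 2) + √(-18)) = -1309/(1*3 + 3*I*√2) = -1309/(3 + 3*I*√2) ≈ -145.44 + 205.69*I)
O(m, Y) = -1309/9 + 1309*I*√2/9
O(-97, 208) - 28853 = (-1309/9 + 1309*I*√2/9) - 28853 = -260986/9 + 1309*I*√2/9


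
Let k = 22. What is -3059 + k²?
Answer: -2575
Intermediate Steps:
-3059 + k² = -3059 + 22² = -3059 + 484 = -2575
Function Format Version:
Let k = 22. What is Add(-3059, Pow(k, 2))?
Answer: -2575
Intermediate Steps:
Add(-3059, Pow(k, 2)) = Add(-3059, Pow(22, 2)) = Add(-3059, 484) = -2575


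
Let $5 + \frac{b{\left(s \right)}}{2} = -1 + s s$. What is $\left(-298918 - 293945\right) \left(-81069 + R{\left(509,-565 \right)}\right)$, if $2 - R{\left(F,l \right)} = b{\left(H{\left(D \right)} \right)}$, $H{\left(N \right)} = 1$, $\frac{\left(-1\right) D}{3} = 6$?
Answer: $48055696191$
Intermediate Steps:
$D = -18$ ($D = \left(-3\right) 6 = -18$)
$b{\left(s \right)} = -12 + 2 s^{2}$ ($b{\left(s \right)} = -10 + 2 \left(-1 + s s\right) = -10 + 2 \left(-1 + s^{2}\right) = -10 + \left(-2 + 2 s^{2}\right) = -12 + 2 s^{2}$)
$R{\left(F,l \right)} = 12$ ($R{\left(F,l \right)} = 2 - \left(-12 + 2 \cdot 1^{2}\right) = 2 - \left(-12 + 2 \cdot 1\right) = 2 - \left(-12 + 2\right) = 2 - -10 = 2 + 10 = 12$)
$\left(-298918 - 293945\right) \left(-81069 + R{\left(509,-565 \right)}\right) = \left(-298918 - 293945\right) \left(-81069 + 12\right) = \left(-592863\right) \left(-81057\right) = 48055696191$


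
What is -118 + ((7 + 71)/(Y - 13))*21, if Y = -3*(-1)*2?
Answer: -352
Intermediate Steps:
Y = 6 (Y = 3*2 = 6)
-118 + ((7 + 71)/(Y - 13))*21 = -118 + ((7 + 71)/(6 - 13))*21 = -118 + (78/(-7))*21 = -118 + (78*(-⅐))*21 = -118 - 78/7*21 = -118 - 234 = -352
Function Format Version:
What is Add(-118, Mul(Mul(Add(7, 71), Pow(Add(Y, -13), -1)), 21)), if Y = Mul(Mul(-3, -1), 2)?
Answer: -352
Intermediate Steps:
Y = 6 (Y = Mul(3, 2) = 6)
Add(-118, Mul(Mul(Add(7, 71), Pow(Add(Y, -13), -1)), 21)) = Add(-118, Mul(Mul(Add(7, 71), Pow(Add(6, -13), -1)), 21)) = Add(-118, Mul(Mul(78, Pow(-7, -1)), 21)) = Add(-118, Mul(Mul(78, Rational(-1, 7)), 21)) = Add(-118, Mul(Rational(-78, 7), 21)) = Add(-118, -234) = -352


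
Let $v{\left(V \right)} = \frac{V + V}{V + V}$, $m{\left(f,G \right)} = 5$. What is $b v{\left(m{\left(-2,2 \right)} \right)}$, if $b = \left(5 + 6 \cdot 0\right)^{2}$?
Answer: $25$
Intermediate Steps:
$b = 25$ ($b = \left(5 + 0\right)^{2} = 5^{2} = 25$)
$v{\left(V \right)} = 1$ ($v{\left(V \right)} = \frac{2 V}{2 V} = 2 V \frac{1}{2 V} = 1$)
$b v{\left(m{\left(-2,2 \right)} \right)} = 25 \cdot 1 = 25$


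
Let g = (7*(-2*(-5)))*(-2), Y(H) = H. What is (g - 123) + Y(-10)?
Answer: -273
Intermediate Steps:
g = -140 (g = (7*10)*(-2) = 70*(-2) = -140)
(g - 123) + Y(-10) = (-140 - 123) - 10 = -263 - 10 = -273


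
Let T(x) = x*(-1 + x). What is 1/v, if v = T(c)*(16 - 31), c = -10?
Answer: -1/1650 ≈ -0.00060606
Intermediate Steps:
v = -1650 (v = (-10*(-1 - 10))*(16 - 31) = -10*(-11)*(-15) = 110*(-15) = -1650)
1/v = 1/(-1650) = -1/1650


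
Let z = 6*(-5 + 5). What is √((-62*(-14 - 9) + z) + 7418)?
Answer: 2*√2211 ≈ 94.042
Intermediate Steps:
z = 0 (z = 6*0 = 0)
√((-62*(-14 - 9) + z) + 7418) = √((-62*(-14 - 9) + 0) + 7418) = √((-62*(-23) + 0) + 7418) = √((1426 + 0) + 7418) = √(1426 + 7418) = √8844 = 2*√2211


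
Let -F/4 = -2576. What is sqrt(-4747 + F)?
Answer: sqrt(5557) ≈ 74.545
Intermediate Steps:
F = 10304 (F = -4*(-2576) = 10304)
sqrt(-4747 + F) = sqrt(-4747 + 10304) = sqrt(5557)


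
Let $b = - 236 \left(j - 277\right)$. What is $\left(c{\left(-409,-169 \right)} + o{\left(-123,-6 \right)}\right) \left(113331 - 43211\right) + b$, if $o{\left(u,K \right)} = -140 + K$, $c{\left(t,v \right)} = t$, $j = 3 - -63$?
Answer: $-38866804$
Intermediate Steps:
$j = 66$ ($j = 3 + 63 = 66$)
$b = 49796$ ($b = - 236 \left(66 - 277\right) = \left(-236\right) \left(-211\right) = 49796$)
$\left(c{\left(-409,-169 \right)} + o{\left(-123,-6 \right)}\right) \left(113331 - 43211\right) + b = \left(-409 - 146\right) \left(113331 - 43211\right) + 49796 = \left(-409 - 146\right) 70120 + 49796 = \left(-555\right) 70120 + 49796 = -38916600 + 49796 = -38866804$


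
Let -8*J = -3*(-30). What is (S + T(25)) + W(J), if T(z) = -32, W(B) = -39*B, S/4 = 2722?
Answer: 45179/4 ≈ 11295.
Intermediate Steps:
J = -45/4 (J = -(-3)*(-30)/8 = -⅛*90 = -45/4 ≈ -11.250)
S = 10888 (S = 4*2722 = 10888)
W(B) = -39*B
(S + T(25)) + W(J) = (10888 - 32) - 39*(-45/4) = 10856 + 1755/4 = 45179/4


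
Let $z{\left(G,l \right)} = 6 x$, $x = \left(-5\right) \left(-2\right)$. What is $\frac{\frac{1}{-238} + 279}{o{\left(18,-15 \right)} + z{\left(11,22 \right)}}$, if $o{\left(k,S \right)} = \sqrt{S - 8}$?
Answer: $\frac{1992030}{431137} - \frac{66401 i \sqrt{23}}{862274} \approx 4.6204 - 0.36931 i$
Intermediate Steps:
$x = 10$
$o{\left(k,S \right)} = \sqrt{-8 + S}$
$z{\left(G,l \right)} = 60$ ($z{\left(G,l \right)} = 6 \cdot 10 = 60$)
$\frac{\frac{1}{-238} + 279}{o{\left(18,-15 \right)} + z{\left(11,22 \right)}} = \frac{\frac{1}{-238} + 279}{\sqrt{-8 - 15} + 60} = \frac{- \frac{1}{238} + 279}{\sqrt{-23} + 60} = \frac{66401}{238 \left(i \sqrt{23} + 60\right)} = \frac{66401}{238 \left(60 + i \sqrt{23}\right)}$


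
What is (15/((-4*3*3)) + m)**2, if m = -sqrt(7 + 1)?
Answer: 1177/144 + 5*sqrt(2)/3 ≈ 10.531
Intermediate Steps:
m = -2*sqrt(2) (m = -sqrt(8) = -2*sqrt(2) ≈ -2.8284)
(15/((-4*3*3)) + m)**2 = (15/((-4*3*3)) - 2*sqrt(2))**2 = (15/((-12*3)) - 2*sqrt(2))**2 = (15/(-36) - 2*sqrt(2))**2 = (15*(-1/36) - 2*sqrt(2))**2 = (-5/12 - 2*sqrt(2))**2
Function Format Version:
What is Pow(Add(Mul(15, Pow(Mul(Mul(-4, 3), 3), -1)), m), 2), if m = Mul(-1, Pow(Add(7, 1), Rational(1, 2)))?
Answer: Add(Rational(1177, 144), Mul(Rational(5, 3), Pow(2, Rational(1, 2)))) ≈ 10.531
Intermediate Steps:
m = Mul(-2, Pow(2, Rational(1, 2))) (m = Mul(-1, Pow(8, Rational(1, 2))) = Mul(-1, Mul(2, Pow(2, Rational(1, 2)))) = Mul(-2, Pow(2, Rational(1, 2))) ≈ -2.8284)
Pow(Add(Mul(15, Pow(Mul(Mul(-4, 3), 3), -1)), m), 2) = Pow(Add(Mul(15, Pow(Mul(Mul(-4, 3), 3), -1)), Mul(-2, Pow(2, Rational(1, 2)))), 2) = Pow(Add(Mul(15, Pow(Mul(-12, 3), -1)), Mul(-2, Pow(2, Rational(1, 2)))), 2) = Pow(Add(Mul(15, Pow(-36, -1)), Mul(-2, Pow(2, Rational(1, 2)))), 2) = Pow(Add(Mul(15, Rational(-1, 36)), Mul(-2, Pow(2, Rational(1, 2)))), 2) = Pow(Add(Rational(-5, 12), Mul(-2, Pow(2, Rational(1, 2)))), 2)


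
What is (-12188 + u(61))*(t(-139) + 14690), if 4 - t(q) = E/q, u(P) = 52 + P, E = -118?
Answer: -24661352100/139 ≈ -1.7742e+8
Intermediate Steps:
t(q) = 4 + 118/q (t(q) = 4 - (-118)/q = 4 + 118/q)
(-12188 + u(61))*(t(-139) + 14690) = (-12188 + (52 + 61))*((4 + 118/(-139)) + 14690) = (-12188 + 113)*((4 + 118*(-1/139)) + 14690) = -12075*((4 - 118/139) + 14690) = -12075*(438/139 + 14690) = -12075*2042348/139 = -24661352100/139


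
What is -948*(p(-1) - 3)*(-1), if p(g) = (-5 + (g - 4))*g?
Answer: 6636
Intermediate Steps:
p(g) = g*(-9 + g) (p(g) = (-5 + (-4 + g))*g = (-9 + g)*g = g*(-9 + g))
-948*(p(-1) - 3)*(-1) = -948*(-(-9 - 1) - 3)*(-1) = -948*(-1*(-10) - 3)*(-1) = -948*(10 - 3)*(-1) = -6636*(-1) = -948*(-7) = 6636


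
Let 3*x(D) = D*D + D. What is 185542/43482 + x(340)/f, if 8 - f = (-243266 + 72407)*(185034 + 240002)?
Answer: 1684286147788688/394714518246903 ≈ 4.2671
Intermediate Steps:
x(D) = D/3 + D²/3 (x(D) = (D*D + D)/3 = (D² + D)/3 = (D + D²)/3 = D/3 + D²/3)
f = 72621225932 (f = 8 - (-243266 + 72407)*(185034 + 240002) = 8 - (-170859)*425036 = 8 - 1*(-72621225924) = 8 + 72621225924 = 72621225932)
185542/43482 + x(340)/f = 185542/43482 + ((⅓)*340*(1 + 340))/72621225932 = 185542*(1/43482) + ((⅓)*340*341)*(1/72621225932) = 92771/21741 + (115940/3)*(1/72621225932) = 92771/21741 + 28985/54465919449 = 1684286147788688/394714518246903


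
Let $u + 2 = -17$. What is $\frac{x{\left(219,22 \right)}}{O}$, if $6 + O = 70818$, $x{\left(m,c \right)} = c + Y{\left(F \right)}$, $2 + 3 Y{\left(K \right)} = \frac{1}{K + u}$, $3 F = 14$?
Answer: $\frac{2749}{9134748} \approx 0.00030094$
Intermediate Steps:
$F = \frac{14}{3}$ ($F = \frac{1}{3} \cdot 14 = \frac{14}{3} \approx 4.6667$)
$u = -19$ ($u = -2 - 17 = -19$)
$Y{\left(K \right)} = - \frac{2}{3} + \frac{1}{3 \left(-19 + K\right)}$ ($Y{\left(K \right)} = - \frac{2}{3} + \frac{1}{3 \left(K - 19\right)} = - \frac{2}{3} + \frac{1}{3 \left(-19 + K\right)}$)
$x{\left(m,c \right)} = - \frac{89}{129} + c$ ($x{\left(m,c \right)} = c + \frac{39 - \frac{28}{3}}{3 \left(-19 + \frac{14}{3}\right)} = c + \frac{39 - \frac{28}{3}}{3 \left(- \frac{43}{3}\right)} = c + \frac{1}{3} \left(- \frac{3}{43}\right) \frac{89}{3} = c - \frac{89}{129} = - \frac{89}{129} + c$)
$O = 70812$ ($O = -6 + 70818 = 70812$)
$\frac{x{\left(219,22 \right)}}{O} = \frac{- \frac{89}{129} + 22}{70812} = \frac{2749}{129} \cdot \frac{1}{70812} = \frac{2749}{9134748}$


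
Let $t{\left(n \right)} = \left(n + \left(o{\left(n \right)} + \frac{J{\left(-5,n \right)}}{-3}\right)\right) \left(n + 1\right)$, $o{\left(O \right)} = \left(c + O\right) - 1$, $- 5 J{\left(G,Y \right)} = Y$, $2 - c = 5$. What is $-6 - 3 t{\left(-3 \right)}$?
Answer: $- \frac{336}{5} \approx -67.2$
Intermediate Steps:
$c = -3$ ($c = 2 - 5 = -3$)
$J{\left(G,Y \right)} = - \frac{Y}{5}$
$o{\left(O \right)} = -4 + O$ ($o{\left(O \right)} = \left(-3 + O\right) - 1 = -4 + O$)
$t{\left(n \right)} = \left(1 + n\right) \left(-4 + \frac{31 n}{15}\right)$ ($t{\left(n \right)} = \left(n + \left(\left(-4 + n\right) + \frac{\left(- \frac{1}{5}\right) n}{-3}\right)\right) \left(n + 1\right) = \left(n + \left(\left(-4 + n\right) + - \frac{n}{5} \left(- \frac{1}{3}\right)\right)\right) \left(1 + n\right) = \left(n + \left(\left(-4 + n\right) + \frac{n}{15}\right)\right) \left(1 + n\right) = \left(n + \left(-4 + \frac{16 n}{15}\right)\right) \left(1 + n\right) = \left(-4 + \frac{31 n}{15}\right) \left(1 + n\right) = \left(1 + n\right) \left(-4 + \frac{31 n}{15}\right)$)
$-6 - 3 t{\left(-3 \right)} = -6 - 3 \left(-4 - - \frac{29}{5} + \frac{31 \left(-3\right)^{2}}{15}\right) = -6 - 3 \left(-4 + \frac{29}{5} + \frac{31}{15} \cdot 9\right) = -6 - 3 \left(-4 + \frac{29}{5} + \frac{93}{5}\right) = -6 - \frac{306}{5} = - \frac{336}{5}$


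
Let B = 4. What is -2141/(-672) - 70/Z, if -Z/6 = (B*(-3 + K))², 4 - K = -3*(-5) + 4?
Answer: 347087/108864 ≈ 3.1883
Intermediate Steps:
K = -15 (K = 4 - (-3*(-5) + 4) = 4 - (15 + 4) = 4 - 1*19 = 4 - 19 = -15)
Z = -31104 (Z = -6*16*(-3 - 15)² = -6*(4*(-18))² = -6*(-72)² = -6*5184 = -31104)
-2141/(-672) - 70/Z = -2141/(-672) - 70/(-31104) = -2141*(-1/672) - 70*(-1/31104) = 2141/672 + 35/15552 = 347087/108864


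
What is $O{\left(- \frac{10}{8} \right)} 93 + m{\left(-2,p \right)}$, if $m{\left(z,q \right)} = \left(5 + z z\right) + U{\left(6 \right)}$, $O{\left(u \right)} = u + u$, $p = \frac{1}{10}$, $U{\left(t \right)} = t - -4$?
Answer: $- \frac{427}{2} \approx -213.5$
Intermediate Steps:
$U{\left(t \right)} = 4 + t$ ($U{\left(t \right)} = t + 4 = 4 + t$)
$p = \frac{1}{10} \approx 0.1$
$O{\left(u \right)} = 2 u$
$m{\left(z,q \right)} = 15 + z^{2}$ ($m{\left(z,q \right)} = \left(5 + z z\right) + \left(4 + 6\right) = \left(5 + z^{2}\right) + 10 = 15 + z^{2}$)
$O{\left(- \frac{10}{8} \right)} 93 + m{\left(-2,p \right)} = 2 \left(- \frac{10}{8}\right) 93 + \left(15 + \left(-2\right)^{2}\right) = 2 \left(\left(-10\right) \frac{1}{8}\right) 93 + \left(15 + 4\right) = 2 \left(- \frac{5}{4}\right) 93 + 19 = \left(- \frac{5}{2}\right) 93 + 19 = - \frac{465}{2} + 19 = - \frac{427}{2}$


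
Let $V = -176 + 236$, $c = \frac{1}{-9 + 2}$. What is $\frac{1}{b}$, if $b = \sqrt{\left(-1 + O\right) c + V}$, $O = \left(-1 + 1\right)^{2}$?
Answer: $\frac{\sqrt{2947}}{421} \approx 0.12895$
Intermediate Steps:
$c = - \frac{1}{7}$ ($c = \frac{1}{-7} = - \frac{1}{7} \approx -0.14286$)
$V = 60$
$O = 0$ ($O = 0^{2} = 0$)
$b = \frac{\sqrt{2947}}{7}$ ($b = \sqrt{\left(-1 + 0\right) \left(- \frac{1}{7}\right) + 60} = \sqrt{\left(-1\right) \left(- \frac{1}{7}\right) + 60} = \sqrt{\frac{1}{7} + 60} = \sqrt{\frac{421}{7}} = \frac{\sqrt{2947}}{7} \approx 7.7552$)
$\frac{1}{b} = \frac{1}{\frac{1}{7} \sqrt{2947}} = \frac{\sqrt{2947}}{421}$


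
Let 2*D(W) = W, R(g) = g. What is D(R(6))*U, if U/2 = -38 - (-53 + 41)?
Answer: -156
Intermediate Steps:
U = -52 (U = 2*(-38 - (-53 + 41)) = 2*(-38 - 1*(-12)) = 2*(-38 + 12) = 2*(-26) = -52)
D(W) = W/2
D(R(6))*U = ((1/2)*6)*(-52) = 3*(-52) = -156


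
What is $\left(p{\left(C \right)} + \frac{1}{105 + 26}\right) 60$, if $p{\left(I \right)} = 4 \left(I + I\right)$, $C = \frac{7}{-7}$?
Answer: $- \frac{62820}{131} \approx -479.54$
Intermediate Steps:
$C = -1$ ($C = 7 \left(- \frac{1}{7}\right) = -1$)
$p{\left(I \right)} = 8 I$ ($p{\left(I \right)} = 4 \cdot 2 I = 8 I$)
$\left(p{\left(C \right)} + \frac{1}{105 + 26}\right) 60 = \left(8 \left(-1\right) + \frac{1}{105 + 26}\right) 60 = \left(-8 + \frac{1}{131}\right) 60 = \left(- \frac{1047}{131}\right) 60 = - \frac{62820}{131}$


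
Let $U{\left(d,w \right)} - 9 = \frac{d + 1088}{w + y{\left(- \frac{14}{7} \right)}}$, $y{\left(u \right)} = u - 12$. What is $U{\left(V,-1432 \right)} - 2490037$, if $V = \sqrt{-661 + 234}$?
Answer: $- \frac{1800290788}{723} - \frac{i \sqrt{427}}{1446} \approx -2.49 \cdot 10^{6} - 0.01429 i$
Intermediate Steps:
$y{\left(u \right)} = -12 + u$
$V = i \sqrt{427}$ ($V = \sqrt{-427} = i \sqrt{427} \approx 20.664 i$)
$U{\left(d,w \right)} = 9 + \frac{1088 + d}{-14 + w}$ ($U{\left(d,w \right)} = 9 + \frac{d + 1088}{w - \left(12 + \frac{14}{7}\right)} = 9 + \frac{1088 + d}{w - 14} = 9 + \frac{1088 + d}{-14 + w}$)
$U{\left(V,-1432 \right)} - 2490037 = \frac{962 + i \sqrt{427} + 9 \left(-1432\right)}{-14 - 1432} - 2490037 = \frac{962 + i \sqrt{427} - 12888}{-1446} - 2490037 = - \frac{-11926 + i \sqrt{427}}{1446} - 2490037 = \left(\frac{5963}{723} - \frac{i \sqrt{427}}{1446}\right) - 2490037 = - \frac{1800290788}{723} - \frac{i \sqrt{427}}{1446}$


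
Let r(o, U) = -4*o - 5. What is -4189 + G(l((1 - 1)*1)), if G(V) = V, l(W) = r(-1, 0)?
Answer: -4190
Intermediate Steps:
r(o, U) = -5 - 4*o
l(W) = -1 (l(W) = -5 - 4*(-1) = -5 + 4 = -1)
-4189 + G(l((1 - 1)*1)) = -4189 - 1 = -4190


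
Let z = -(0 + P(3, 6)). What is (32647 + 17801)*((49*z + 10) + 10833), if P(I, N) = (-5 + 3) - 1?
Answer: 554423520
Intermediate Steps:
P(I, N) = -3 (P(I, N) = -2 - 1 = -3)
z = 3 (z = -(0 - 3) = -1*(-3) = 3)
(32647 + 17801)*((49*z + 10) + 10833) = (32647 + 17801)*((49*3 + 10) + 10833) = 50448*((147 + 10) + 10833) = 50448*(157 + 10833) = 50448*10990 = 554423520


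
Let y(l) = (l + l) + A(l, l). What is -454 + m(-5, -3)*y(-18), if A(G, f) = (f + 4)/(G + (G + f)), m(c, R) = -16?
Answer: 3182/27 ≈ 117.85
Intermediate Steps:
A(G, f) = (4 + f)/(f + 2*G)
y(l) = 2*l + (4 + l)/(3*l) (y(l) = (l + l) + (4 + l)/(l + 2*l) = 2*l + (4 + l)/((3*l)) = 2*l + (1/(3*l))*(4 + l) = 2*l + (4 + l)/(3*l))
-454 + m(-5, -3)*y(-18) = -454 - 16*(4 - 18 + 6*(-18)²)/(3*(-18)) = -454 - 16*(-1)*(4 - 18 + 6*324)/(3*18) = -454 - 16*(-1)*(4 - 18 + 1944)/(3*18) = -454 - 16*(-1)*1930/(3*18) = -454 - 16*(-965/27) = -454 + 15440/27 = 3182/27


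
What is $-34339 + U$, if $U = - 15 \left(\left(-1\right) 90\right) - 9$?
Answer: $-32998$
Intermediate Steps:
$U = 1341$ ($U = \left(-15\right) \left(-90\right) - 9 = 1350 - 9 = 1341$)
$-34339 + U = -34339 + 1341 = -32998$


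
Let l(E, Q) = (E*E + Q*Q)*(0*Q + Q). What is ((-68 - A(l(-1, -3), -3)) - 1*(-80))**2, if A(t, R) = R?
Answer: 225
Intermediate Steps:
l(E, Q) = Q*(E**2 + Q**2) (l(E, Q) = (E**2 + Q**2)*(0 + Q) = (E**2 + Q**2)*Q = Q*(E**2 + Q**2))
((-68 - A(l(-1, -3), -3)) - 1*(-80))**2 = ((-68 - 1*(-3)) - 1*(-80))**2 = ((-68 + 3) + 80)**2 = (-65 + 80)**2 = 15**2 = 225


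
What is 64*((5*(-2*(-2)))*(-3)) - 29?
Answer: -3869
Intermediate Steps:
64*((5*(-2*(-2)))*(-3)) - 29 = 64*((5*4)*(-3)) - 29 = 64*(20*(-3)) - 29 = 64*(-60) - 29 = -3840 - 29 = -3869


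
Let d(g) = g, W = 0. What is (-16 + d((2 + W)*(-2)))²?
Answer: 400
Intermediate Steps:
(-16 + d((2 + W)*(-2)))² = (-16 + (2 + 0)*(-2))² = (-16 + 2*(-2))² = (-16 - 4)² = (-20)² = 400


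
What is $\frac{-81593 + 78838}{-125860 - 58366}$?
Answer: $\frac{2755}{184226} \approx 0.014954$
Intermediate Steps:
$\frac{-81593 + 78838}{-125860 - 58366} = - \frac{2755}{-184226} = \left(-2755\right) \left(- \frac{1}{184226}\right) = \frac{2755}{184226}$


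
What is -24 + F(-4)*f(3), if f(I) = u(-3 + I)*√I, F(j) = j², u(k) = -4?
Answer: -24 - 64*√3 ≈ -134.85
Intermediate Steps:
f(I) = -4*√I
-24 + F(-4)*f(3) = -24 + (-4)²*(-4*√3) = -24 + 16*(-4*√3) = -24 - 64*√3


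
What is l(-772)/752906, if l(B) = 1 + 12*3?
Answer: 37/752906 ≈ 4.9143e-5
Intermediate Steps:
l(B) = 37 (l(B) = 1 + 36 = 37)
l(-772)/752906 = 37/752906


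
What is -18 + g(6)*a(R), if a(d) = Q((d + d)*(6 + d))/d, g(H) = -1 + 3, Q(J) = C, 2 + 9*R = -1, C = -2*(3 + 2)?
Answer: 42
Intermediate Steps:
C = -10 (C = -2*5 = -10)
R = -⅓ (R = -2/9 + (⅑)*(-1) = -2/9 - ⅑ = -⅓ ≈ -0.33333)
Q(J) = -10
g(H) = 2
a(d) = -10/d
-18 + g(6)*a(R) = -18 + 2*(-10/(-⅓)) = -18 + 2*(-10*(-3)) = -18 + 2*30 = -18 + 60 = 42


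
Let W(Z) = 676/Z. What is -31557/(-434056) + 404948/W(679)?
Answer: 29836981350821/73355464 ≈ 4.0675e+5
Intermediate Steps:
-31557/(-434056) + 404948/W(679) = -31557/(-434056) + 404948/((676/679)) = -31557*(-1/434056) + 404948/((676*(1/679))) = 31557/434056 + 404948/(676/679) = 31557/434056 + 404948*(679/676) = 31557/434056 + 68739923/169 = 29836981350821/73355464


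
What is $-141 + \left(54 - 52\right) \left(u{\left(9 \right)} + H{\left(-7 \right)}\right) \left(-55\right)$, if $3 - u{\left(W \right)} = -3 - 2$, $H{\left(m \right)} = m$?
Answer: $-251$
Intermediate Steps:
$u{\left(W \right)} = 8$ ($u{\left(W \right)} = 3 - \left(-3 - 2\right) = 3 - -5 = 3 + 5 = 8$)
$-141 + \left(54 - 52\right) \left(u{\left(9 \right)} + H{\left(-7 \right)}\right) \left(-55\right) = -141 + \left(54 - 52\right) \left(8 - 7\right) \left(-55\right) = -141 + 2 \cdot 1 \left(-55\right) = -141 + 2 \left(-55\right) = -141 - 110 = -251$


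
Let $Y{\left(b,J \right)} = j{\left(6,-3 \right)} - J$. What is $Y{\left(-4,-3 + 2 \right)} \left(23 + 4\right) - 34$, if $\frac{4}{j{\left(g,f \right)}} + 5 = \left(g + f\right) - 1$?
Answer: $-43$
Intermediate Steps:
$j{\left(g,f \right)} = \frac{4}{-6 + f + g}$ ($j{\left(g,f \right)} = \frac{4}{-5 - \left(1 - f - g\right)} = \frac{4}{-5 + \left(-1 + f + g\right)} = \frac{4}{-6 + f + g}$)
$Y{\left(b,J \right)} = - \frac{4}{3} - J$ ($Y{\left(b,J \right)} = \frac{4}{-6 - 3 + 6} - J = \frac{4}{-3} - J = 4 \left(- \frac{1}{3}\right) - J = - \frac{4}{3} - J$)
$Y{\left(-4,-3 + 2 \right)} \left(23 + 4\right) - 34 = \left(- \frac{4}{3} - \left(-3 + 2\right)\right) \left(23 + 4\right) - 34 = \left(- \frac{4}{3} - -1\right) 27 - 34 = \left(- \frac{4}{3} + 1\right) 27 - 34 = \left(- \frac{1}{3}\right) 27 - 34 = -9 - 34 = -43$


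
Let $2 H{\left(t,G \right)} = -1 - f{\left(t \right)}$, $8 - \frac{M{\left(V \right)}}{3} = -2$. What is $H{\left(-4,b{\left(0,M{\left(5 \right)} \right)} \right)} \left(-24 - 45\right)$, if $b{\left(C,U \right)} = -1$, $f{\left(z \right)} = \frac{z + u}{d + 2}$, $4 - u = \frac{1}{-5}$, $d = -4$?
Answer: $\frac{621}{20} \approx 31.05$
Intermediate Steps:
$u = \frac{21}{5}$ ($u = 4 - \frac{1}{-5} = 4 - - \frac{1}{5} = 4 + \frac{1}{5} = \frac{21}{5} \approx 4.2$)
$M{\left(V \right)} = 30$ ($M{\left(V \right)} = 24 - -6 = 24 + 6 = 30$)
$f{\left(z \right)} = - \frac{21}{10} - \frac{z}{2}$ ($f{\left(z \right)} = \frac{z + \frac{21}{5}}{-4 + 2} = \frac{\frac{21}{5} + z}{-2} = \left(\frac{21}{5} + z\right) \left(- \frac{1}{2}\right) = - \frac{21}{10} - \frac{z}{2}$)
$H{\left(t,G \right)} = \frac{11}{20} + \frac{t}{4}$ ($H{\left(t,G \right)} = \frac{-1 - \left(- \frac{21}{10} - \frac{t}{2}\right)}{2} = \frac{-1 + \left(\frac{21}{10} + \frac{t}{2}\right)}{2} = \frac{\frac{11}{10} + \frac{t}{2}}{2} = \frac{11}{20} + \frac{t}{4}$)
$H{\left(-4,b{\left(0,M{\left(5 \right)} \right)} \right)} \left(-24 - 45\right) = \left(\frac{11}{20} + \frac{1}{4} \left(-4\right)\right) \left(-24 - 45\right) = \left(\frac{11}{20} - 1\right) \left(-69\right) = \left(- \frac{9}{20}\right) \left(-69\right) = \frac{621}{20}$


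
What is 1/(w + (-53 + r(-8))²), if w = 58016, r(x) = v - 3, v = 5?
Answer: 1/60617 ≈ 1.6497e-5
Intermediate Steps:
r(x) = 2 (r(x) = 5 - 3 = 2)
1/(w + (-53 + r(-8))²) = 1/(58016 + (-53 + 2)²) = 1/(58016 + (-51)²) = 1/(58016 + 2601) = 1/60617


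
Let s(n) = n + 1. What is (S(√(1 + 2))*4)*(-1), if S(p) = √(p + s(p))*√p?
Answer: -4*3^(¼)*√(1 + 2*√3) ≈ -11.123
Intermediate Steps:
s(n) = 1 + n
S(p) = √p*√(1 + 2*p) (S(p) = √(p + (1 + p))*√p = √(1 + 2*p)*√p = √p*√(1 + 2*p))
(S(√(1 + 2))*4)*(-1) = ((√(√(1 + 2))*√(1 + 2*√(1 + 2)))*4)*(-1) = ((√(√3)*√(1 + 2*√3))*4)*(-1) = ((3^(¼)*√(1 + 2*√3))*4)*(-1) = (4*3^(¼)*√(1 + 2*√3))*(-1) = -4*3^(¼)*√(1 + 2*√3)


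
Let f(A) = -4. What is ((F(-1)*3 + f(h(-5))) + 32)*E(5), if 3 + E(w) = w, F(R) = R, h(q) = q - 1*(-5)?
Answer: 50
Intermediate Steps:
h(q) = 5 + q (h(q) = q + 5 = 5 + q)
E(w) = -3 + w
((F(-1)*3 + f(h(-5))) + 32)*E(5) = ((-1*3 - 4) + 32)*(-3 + 5) = ((-3 - 4) + 32)*2 = (-7 + 32)*2 = 25*2 = 50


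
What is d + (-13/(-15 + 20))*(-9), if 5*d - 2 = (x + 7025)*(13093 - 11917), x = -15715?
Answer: -10219321/5 ≈ -2.0439e+6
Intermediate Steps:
d = -10219438/5 (d = 2/5 + ((-15715 + 7025)*(13093 - 11917))/5 = 2/5 + (-8690*1176)/5 = 2/5 + (1/5)*(-10219440) = 2/5 - 2043888 = -10219438/5 ≈ -2.0439e+6)
d + (-13/(-15 + 20))*(-9) = -10219438/5 + (-13/(-15 + 20))*(-9) = -10219438/5 + (-13/5)*(-9) = -10219438/5 + ((1/5)*(-13))*(-9) = -10219438/5 - 13/5*(-9) = -10219438/5 + 117/5 = -10219321/5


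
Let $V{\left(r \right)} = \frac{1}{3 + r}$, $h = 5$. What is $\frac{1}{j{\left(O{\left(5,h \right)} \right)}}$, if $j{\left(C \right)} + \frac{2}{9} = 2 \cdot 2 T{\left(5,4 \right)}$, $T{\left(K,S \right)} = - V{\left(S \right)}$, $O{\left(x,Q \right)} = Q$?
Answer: $- \frac{63}{50} \approx -1.26$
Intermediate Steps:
$T{\left(K,S \right)} = - \frac{1}{3 + S}$
$j{\left(C \right)} = - \frac{50}{63}$ ($j{\left(C \right)} = - \frac{2}{9} + 2 \cdot 2 \left(- \frac{1}{3 + 4}\right) = - \frac{2}{9} + 4 \left(- \frac{1}{7}\right) = - \frac{2}{9} - \frac{4}{7} = - \frac{50}{63}$)
$\frac{1}{j{\left(O{\left(5,h \right)} \right)}} = \frac{1}{- \frac{50}{63}} = - \frac{63}{50}$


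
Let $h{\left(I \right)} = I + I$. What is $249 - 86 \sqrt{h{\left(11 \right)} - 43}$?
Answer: $249 - 86 i \sqrt{21} \approx 249.0 - 394.1 i$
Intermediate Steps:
$h{\left(I \right)} = 2 I$
$249 - 86 \sqrt{h{\left(11 \right)} - 43} = 249 - 86 \sqrt{2 \cdot 11 - 43} = 249 - 86 \sqrt{22 - 43} = 249 - 86 \sqrt{-21} = 249 - 86 i \sqrt{21}$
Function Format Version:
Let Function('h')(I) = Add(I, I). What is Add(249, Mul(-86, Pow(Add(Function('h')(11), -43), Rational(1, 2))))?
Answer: Add(249, Mul(-86, I, Pow(21, Rational(1, 2)))) ≈ Add(249.00, Mul(-394.10, I))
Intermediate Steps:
Function('h')(I) = Mul(2, I)
Add(249, Mul(-86, Pow(Add(Function('h')(11), -43), Rational(1, 2)))) = Add(249, Mul(-86, Pow(Add(Mul(2, 11), -43), Rational(1, 2)))) = Add(249, Mul(-86, Pow(Add(22, -43), Rational(1, 2)))) = Add(249, Mul(-86, Pow(-21, Rational(1, 2)))) = Add(249, Mul(-86, Mul(I, Pow(21, Rational(1, 2))))) = Add(249, Mul(-86, I, Pow(21, Rational(1, 2))))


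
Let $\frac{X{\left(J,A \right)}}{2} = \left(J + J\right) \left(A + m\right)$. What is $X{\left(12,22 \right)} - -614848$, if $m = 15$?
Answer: $616624$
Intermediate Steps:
$X{\left(J,A \right)} = 4 J \left(15 + A\right)$ ($X{\left(J,A \right)} = 2 \left(J + J\right) \left(A + 15\right) = 2 \cdot 2 J \left(15 + A\right) = 4 J \left(15 + A\right)$)
$X{\left(12,22 \right)} - -614848 = 4 \cdot 12 \left(15 + 22\right) - -614848 = 4 \cdot 12 \cdot 37 + 614848 = 1776 + 614848 = 616624$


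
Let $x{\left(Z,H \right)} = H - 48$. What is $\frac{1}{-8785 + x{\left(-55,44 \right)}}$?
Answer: $- \frac{1}{8789} \approx -0.00011378$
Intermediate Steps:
$x{\left(Z,H \right)} = -48 + H$ ($x{\left(Z,H \right)} = H - 48 = -48 + H$)
$\frac{1}{-8785 + x{\left(-55,44 \right)}} = \frac{1}{-8785 + \left(-48 + 44\right)} = \frac{1}{-8785 - 4} = \frac{1}{-8789} = - \frac{1}{8789}$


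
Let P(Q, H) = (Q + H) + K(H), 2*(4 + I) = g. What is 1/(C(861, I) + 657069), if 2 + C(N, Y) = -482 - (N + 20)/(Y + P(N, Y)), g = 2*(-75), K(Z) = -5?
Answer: 698/458295449 ≈ 1.5230e-6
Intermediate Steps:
g = -150
I = -79 (I = -4 + (1/2)*(-150) = -4 - 75 = -79)
P(Q, H) = -5 + H + Q (P(Q, H) = (Q + H) - 5 = (H + Q) - 5 = -5 + H + Q)
C(N, Y) = -484 - (20 + N)/(-5 + N + 2*Y) (C(N, Y) = -2 + (-482 - (N + 20)/(Y + (-5 + Y + N))) = -2 + (-482 - (20 + N)/(Y + (-5 + N + Y))) = -2 + (-482 - (20 + N)/(-5 + N + 2*Y)) = -484 - (20 + N)/(-5 + N + 2*Y))
1/(C(861, I) + 657069) = 1/((2400 - 968*(-79) - 485*861)/(-5 + 861 + 2*(-79)) + 657069) = 1/((2400 + 76472 - 417585)/(-5 + 861 - 158) + 657069) = 1/(-338713/698 + 657069) = 1/(458295449/698) = 698/458295449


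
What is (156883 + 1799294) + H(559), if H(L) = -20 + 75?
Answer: 1956232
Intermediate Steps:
H(L) = 55
(156883 + 1799294) + H(559) = (156883 + 1799294) + 55 = 1956177 + 55 = 1956232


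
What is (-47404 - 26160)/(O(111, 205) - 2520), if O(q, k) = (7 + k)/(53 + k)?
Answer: 4744878/162487 ≈ 29.202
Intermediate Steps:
O(q, k) = (7 + k)/(53 + k)
(-47404 - 26160)/(O(111, 205) - 2520) = (-47404 - 26160)/((7 + 205)/(53 + 205) - 2520) = -73564/(212/258 - 2520) = -73564/((1/258)*212 - 2520) = -73564/(106/129 - 2520) = -73564/(-324974/129) = -73564*(-129/324974) = 4744878/162487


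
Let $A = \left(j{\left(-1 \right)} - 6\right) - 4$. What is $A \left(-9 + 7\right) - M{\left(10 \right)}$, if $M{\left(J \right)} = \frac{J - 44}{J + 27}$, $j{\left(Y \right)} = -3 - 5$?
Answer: $\frac{1366}{37} \approx 36.919$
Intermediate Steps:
$j{\left(Y \right)} = -8$
$A = -18$ ($A = \left(-8 - 6\right) - 4 = -14 - 4 = -18$)
$M{\left(J \right)} = \frac{-44 + J}{27 + J}$
$A \left(-9 + 7\right) - M{\left(10 \right)} = - 18 \left(-9 + 7\right) - \frac{-44 + 10}{27 + 10} = \left(-18\right) \left(-2\right) - \frac{1}{37} \left(-34\right) = 36 - \frac{1}{37} \left(-34\right) = 36 - - \frac{34}{37} = 36 + \frac{34}{37} = \frac{1366}{37}$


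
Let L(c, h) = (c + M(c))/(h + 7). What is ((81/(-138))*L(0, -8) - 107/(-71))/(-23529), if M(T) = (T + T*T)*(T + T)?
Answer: -107/1670559 ≈ -6.4050e-5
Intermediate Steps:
M(T) = 2*T*(T + T²) (M(T) = (T + T²)*(2*T) = 2*T*(T + T²))
L(c, h) = (c + 2*c²*(1 + c))/(7 + h) (L(c, h) = (c + 2*c²*(1 + c))/(h + 7) = (c + 2*c²*(1 + c))/(7 + h))
((81/(-138))*L(0, -8) - 107/(-71))/(-23529) = ((81/(-138))*(0*(1 + 2*0*(1 + 0))/(7 - 8)) - 107/(-71))/(-23529) = ((81*(-1/138))*(0*(1 + 2*0*1)/(-1)) - 107*(-1/71))*(-1/23529) = (-0*(-1)*(1 + 0) + 107/71)*(-1/23529) = (-0*(-1) + 107/71)*(-1/23529) = (-27/46*0 + 107/71)*(-1/23529) = (0 + 107/71)*(-1/23529) = (107/71)*(-1/23529) = -107/1670559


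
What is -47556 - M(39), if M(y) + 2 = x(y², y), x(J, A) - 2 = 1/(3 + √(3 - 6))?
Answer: -190225/4 + I*√3/12 ≈ -47556.0 + 0.14434*I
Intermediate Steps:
x(J, A) = 2 + 1/(3 + I*√3) (x(J, A) = 2 + 1/(3 + √(3 - 6)) = 2 + 1/(3 + √(-3)) = 2 + 1/(3 + I*√3))
M(y) = ¼ - I*√3/12 (M(y) = -2 + (9/4 - I*√3/12) = ¼ - I*√3/12)
-47556 - M(39) = -47556 - (¼ - I*√3/12) = -47556 + (-¼ + I*√3/12) = -190225/4 + I*√3/12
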